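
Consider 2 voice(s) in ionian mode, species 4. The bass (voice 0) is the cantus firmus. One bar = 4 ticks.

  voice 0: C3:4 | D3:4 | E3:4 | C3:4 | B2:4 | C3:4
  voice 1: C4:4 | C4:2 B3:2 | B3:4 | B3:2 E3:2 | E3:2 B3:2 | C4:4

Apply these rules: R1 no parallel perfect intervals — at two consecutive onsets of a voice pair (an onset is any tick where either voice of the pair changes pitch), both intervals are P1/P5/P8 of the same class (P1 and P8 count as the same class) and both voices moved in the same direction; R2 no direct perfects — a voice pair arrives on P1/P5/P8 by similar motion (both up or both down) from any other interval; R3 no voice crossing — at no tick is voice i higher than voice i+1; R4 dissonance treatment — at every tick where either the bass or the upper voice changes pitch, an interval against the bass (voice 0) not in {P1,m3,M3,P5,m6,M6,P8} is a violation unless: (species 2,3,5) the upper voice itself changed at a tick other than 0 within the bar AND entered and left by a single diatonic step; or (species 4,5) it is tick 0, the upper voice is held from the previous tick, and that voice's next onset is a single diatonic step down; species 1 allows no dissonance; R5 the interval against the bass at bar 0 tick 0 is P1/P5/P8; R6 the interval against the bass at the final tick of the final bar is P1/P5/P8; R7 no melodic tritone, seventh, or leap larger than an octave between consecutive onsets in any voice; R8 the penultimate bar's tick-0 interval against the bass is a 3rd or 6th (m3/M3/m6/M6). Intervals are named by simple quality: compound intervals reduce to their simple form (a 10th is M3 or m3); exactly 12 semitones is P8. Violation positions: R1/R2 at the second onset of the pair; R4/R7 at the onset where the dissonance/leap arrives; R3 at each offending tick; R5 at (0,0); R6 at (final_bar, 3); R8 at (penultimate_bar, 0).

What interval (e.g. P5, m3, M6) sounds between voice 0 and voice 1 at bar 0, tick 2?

voice 0=C3 voice 1=C4 -> P8

P8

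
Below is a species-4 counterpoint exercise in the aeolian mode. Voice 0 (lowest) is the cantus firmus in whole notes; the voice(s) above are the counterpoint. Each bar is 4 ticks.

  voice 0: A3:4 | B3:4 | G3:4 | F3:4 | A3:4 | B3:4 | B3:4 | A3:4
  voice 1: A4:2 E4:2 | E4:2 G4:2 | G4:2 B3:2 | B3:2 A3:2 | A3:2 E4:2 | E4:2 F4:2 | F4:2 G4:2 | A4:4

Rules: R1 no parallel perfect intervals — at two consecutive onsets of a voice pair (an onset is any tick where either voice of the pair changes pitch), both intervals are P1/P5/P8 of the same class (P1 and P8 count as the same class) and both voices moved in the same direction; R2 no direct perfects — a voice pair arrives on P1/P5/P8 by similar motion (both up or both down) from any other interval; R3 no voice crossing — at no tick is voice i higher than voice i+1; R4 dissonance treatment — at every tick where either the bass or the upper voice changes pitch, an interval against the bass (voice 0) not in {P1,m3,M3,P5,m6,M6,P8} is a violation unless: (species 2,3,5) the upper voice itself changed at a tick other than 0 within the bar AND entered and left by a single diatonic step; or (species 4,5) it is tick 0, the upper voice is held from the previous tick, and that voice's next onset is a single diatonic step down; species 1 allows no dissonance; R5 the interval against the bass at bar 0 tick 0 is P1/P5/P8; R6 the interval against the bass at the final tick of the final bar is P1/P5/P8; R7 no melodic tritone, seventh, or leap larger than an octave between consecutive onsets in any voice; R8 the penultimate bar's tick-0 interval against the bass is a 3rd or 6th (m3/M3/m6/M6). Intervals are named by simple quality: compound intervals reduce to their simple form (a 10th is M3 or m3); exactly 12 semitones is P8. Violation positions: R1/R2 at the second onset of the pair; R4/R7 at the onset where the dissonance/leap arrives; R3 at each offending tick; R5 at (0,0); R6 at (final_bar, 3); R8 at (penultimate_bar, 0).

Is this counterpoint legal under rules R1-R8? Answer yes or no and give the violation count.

bar 0: v0=A3 v1=A4 (P8)
bar 1: v0=B3 v1=E4 (P4)
bar 2: v0=G3 v1=G4 (P8)
bar 3: v0=F3 v1=B3 (TT)
bar 4: v0=A3 v1=A3 (P1)
bar 5: v0=B3 v1=E4 (P4)
bar 6: v0=B3 v1=F4 (TT)
bar 7: v0=A3 v1=A4 (P8)
  R4 @ bar1.0: B3/E4 P4 untreated
  R4 @ bar5.0: B3/E4 P4 untreated
  R4 @ bar5.2: B3/F4 TT untreated
  R8 @ bar6.0: penult TT not 3rd/6th

No (4 violations)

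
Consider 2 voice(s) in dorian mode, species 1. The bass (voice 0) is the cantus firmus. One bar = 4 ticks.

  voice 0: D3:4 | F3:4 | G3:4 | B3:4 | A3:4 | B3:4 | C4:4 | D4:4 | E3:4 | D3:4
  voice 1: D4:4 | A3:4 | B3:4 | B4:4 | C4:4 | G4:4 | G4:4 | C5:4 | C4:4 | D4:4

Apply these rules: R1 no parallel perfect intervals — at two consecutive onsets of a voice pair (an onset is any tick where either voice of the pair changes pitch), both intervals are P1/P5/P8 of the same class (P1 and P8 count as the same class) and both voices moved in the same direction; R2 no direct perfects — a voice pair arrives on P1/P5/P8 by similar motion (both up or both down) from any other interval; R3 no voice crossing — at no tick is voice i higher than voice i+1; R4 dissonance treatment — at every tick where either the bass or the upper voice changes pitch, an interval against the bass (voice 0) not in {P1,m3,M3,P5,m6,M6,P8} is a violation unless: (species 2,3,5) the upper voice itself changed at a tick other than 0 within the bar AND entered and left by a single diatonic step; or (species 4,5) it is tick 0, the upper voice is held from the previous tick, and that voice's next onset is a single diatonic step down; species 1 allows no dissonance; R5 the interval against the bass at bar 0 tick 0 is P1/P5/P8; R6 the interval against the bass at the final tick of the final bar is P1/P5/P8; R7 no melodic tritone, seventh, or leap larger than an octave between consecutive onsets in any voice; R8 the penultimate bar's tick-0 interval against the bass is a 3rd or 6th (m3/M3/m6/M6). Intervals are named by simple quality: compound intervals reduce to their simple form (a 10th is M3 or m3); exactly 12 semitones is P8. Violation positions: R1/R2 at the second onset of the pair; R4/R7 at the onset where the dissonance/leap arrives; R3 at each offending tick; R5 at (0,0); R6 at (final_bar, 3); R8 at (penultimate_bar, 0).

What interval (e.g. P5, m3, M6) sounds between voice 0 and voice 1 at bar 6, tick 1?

P5

voice 0=C4 voice 1=G4 -> P5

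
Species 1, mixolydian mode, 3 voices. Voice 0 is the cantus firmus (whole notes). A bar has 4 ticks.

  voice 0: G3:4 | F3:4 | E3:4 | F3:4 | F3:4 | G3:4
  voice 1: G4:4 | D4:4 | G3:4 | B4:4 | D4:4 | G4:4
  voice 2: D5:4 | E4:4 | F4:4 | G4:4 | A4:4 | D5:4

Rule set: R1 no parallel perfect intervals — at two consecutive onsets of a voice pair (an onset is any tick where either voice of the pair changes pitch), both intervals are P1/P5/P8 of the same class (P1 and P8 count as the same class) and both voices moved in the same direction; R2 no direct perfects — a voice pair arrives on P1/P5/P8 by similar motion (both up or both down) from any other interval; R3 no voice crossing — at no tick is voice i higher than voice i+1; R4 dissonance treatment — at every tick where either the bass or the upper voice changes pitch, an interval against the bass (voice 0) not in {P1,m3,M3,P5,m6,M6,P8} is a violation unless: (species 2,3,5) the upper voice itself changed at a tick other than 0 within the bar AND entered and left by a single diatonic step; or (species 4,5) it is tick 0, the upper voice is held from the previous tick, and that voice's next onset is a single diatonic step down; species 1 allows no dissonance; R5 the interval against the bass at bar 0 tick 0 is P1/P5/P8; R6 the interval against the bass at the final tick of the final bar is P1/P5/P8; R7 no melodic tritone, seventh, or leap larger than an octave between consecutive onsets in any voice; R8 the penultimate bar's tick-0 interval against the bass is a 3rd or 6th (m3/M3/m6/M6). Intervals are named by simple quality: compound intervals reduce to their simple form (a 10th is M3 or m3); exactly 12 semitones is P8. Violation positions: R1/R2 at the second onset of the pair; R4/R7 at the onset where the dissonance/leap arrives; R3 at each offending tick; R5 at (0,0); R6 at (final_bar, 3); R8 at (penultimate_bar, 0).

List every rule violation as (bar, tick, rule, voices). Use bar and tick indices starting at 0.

bar 0: v0=G3 v1=G4 v2=D5 downbeat P5
bar 1: v0=F3 v1=D4 v2=E4 downbeat M7
bar 2: v0=E3 v1=G3 v2=F4 downbeat m2
bar 3: v0=F3 v1=B4 v2=G4 downbeat M2
bar 4: v0=F3 v1=D4 v2=A4 downbeat M3
bar 5: v0=G3 v1=G4 v2=D5 downbeat P5
  -> R4 @ bar 1 tick 0 v(0, 2): F3/E4 M7 untreated
  -> R7 @ bar 1 tick 0 v(2,): D5->E4 leap 10st
  -> R4 @ bar 2 tick 0 v(0, 2): E3/F4 m2 untreated
  -> R3 @ bar 3 tick 0 v(1, 2): B4 above G4
  -> R4 @ bar 3 tick 0 v(0, 1): F3/B4 TT untreated
  -> R4 @ bar 3 tick 0 v(0, 2): F3/G4 M2 untreated
  -> R7 @ bar 3 tick 0 v(1,): G3->B4 leap 16st
  -> R3 @ bar 3 tick 1 v(1, 2): B4 above G4
  -> R3 @ bar 3 tick 2 v(1, 2): B4 above G4
  -> R3 @ bar 3 tick 3 v(1, 2): B4 above G4
  -> R1 @ bar 5 tick 0 v(1, 2): D4/A4 P5 -> G4/D5 P5 similar
  -> R2 @ bar 5 tick 0 v(0, 1): F3/D4 M6 -> G3/G4 P8 similar
  -> R2 @ bar 5 tick 0 v(0, 2): F3/A4 M3 -> G3/D5 P5 similar

(1, 0, R4, (0, 2))
(1, 0, R7, (2,))
(2, 0, R4, (0, 2))
(3, 0, R3, (1, 2))
(3, 0, R4, (0, 1))
(3, 0, R4, (0, 2))
(3, 0, R7, (1,))
(3, 1, R3, (1, 2))
(3, 2, R3, (1, 2))
(3, 3, R3, (1, 2))
(5, 0, R1, (1, 2))
(5, 0, R2, (0, 1))
(5, 0, R2, (0, 2))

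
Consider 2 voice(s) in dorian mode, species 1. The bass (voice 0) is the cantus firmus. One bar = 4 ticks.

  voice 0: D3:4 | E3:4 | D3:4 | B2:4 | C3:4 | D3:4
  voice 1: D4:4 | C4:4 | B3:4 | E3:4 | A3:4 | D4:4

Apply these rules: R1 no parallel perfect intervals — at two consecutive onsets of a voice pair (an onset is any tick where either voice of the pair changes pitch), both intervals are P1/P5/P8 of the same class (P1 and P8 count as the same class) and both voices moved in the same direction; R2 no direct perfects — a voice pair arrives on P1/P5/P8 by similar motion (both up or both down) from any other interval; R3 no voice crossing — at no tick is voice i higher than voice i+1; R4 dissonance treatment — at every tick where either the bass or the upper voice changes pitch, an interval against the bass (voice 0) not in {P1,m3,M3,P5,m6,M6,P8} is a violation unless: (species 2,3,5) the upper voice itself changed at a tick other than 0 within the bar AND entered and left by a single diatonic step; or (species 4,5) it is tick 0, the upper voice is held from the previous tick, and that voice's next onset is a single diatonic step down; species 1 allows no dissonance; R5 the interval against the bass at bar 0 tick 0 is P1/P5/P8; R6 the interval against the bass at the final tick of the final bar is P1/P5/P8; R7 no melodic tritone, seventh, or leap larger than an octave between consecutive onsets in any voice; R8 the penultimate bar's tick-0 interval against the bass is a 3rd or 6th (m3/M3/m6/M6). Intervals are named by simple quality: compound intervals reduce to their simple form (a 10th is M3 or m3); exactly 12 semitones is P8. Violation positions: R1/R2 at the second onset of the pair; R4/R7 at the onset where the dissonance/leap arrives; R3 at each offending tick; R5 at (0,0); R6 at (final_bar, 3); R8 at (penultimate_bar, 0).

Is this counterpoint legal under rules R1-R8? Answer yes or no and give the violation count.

No (2 violations)

bar 0: v0=D3 v1=D4 (P8)
bar 1: v0=E3 v1=C4 (m6)
bar 2: v0=D3 v1=B3 (M6)
bar 3: v0=B2 v1=E3 (P4)
bar 4: v0=C3 v1=A3 (M6)
bar 5: v0=D3 v1=D4 (P8)
  R4 @ bar3.0: B2/E3 P4 untreated
  R2 @ bar5.0: C3/A3 M6 -> D3/D4 P8 similar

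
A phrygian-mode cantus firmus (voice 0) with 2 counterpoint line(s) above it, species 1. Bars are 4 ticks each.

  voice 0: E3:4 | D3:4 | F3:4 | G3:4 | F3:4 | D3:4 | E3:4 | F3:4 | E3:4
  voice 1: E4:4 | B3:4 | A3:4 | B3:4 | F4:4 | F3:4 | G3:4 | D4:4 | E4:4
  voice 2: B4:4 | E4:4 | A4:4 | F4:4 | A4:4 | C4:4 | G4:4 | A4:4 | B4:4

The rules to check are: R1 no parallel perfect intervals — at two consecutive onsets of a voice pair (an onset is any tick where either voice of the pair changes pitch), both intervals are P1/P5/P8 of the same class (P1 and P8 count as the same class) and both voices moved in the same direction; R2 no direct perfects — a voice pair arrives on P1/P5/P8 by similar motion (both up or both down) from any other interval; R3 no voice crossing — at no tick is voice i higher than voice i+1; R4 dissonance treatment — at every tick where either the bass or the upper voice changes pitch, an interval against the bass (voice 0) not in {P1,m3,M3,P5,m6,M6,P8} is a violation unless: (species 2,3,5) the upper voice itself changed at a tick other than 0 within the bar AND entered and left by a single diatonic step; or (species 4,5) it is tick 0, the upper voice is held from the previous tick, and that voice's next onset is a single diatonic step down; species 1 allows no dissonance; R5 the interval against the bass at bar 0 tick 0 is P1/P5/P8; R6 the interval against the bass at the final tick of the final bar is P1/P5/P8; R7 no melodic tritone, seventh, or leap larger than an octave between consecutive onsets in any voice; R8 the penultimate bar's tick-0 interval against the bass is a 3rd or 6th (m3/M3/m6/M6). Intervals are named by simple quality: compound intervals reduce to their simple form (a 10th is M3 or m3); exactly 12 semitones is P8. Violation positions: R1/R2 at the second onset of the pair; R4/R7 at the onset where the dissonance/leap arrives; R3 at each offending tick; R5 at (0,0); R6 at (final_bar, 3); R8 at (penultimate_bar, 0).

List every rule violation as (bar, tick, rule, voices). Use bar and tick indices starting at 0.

bar 0: v0=E3 v1=E4 v2=B4 downbeat P5
bar 1: v0=D3 v1=B3 v2=E4 downbeat M2
bar 2: v0=F3 v1=A3 v2=A4 downbeat M3
bar 3: v0=G3 v1=B3 v2=F4 downbeat m7
bar 4: v0=F3 v1=F4 v2=A4 downbeat M3
bar 5: v0=D3 v1=F3 v2=C4 downbeat m7
bar 6: v0=E3 v1=G3 v2=G4 downbeat m3
bar 7: v0=F3 v1=D4 v2=A4 downbeat M3
bar 8: v0=E3 v1=E4 v2=B4 downbeat P5
  -> R4 @ bar 1 tick 0 v(0, 2): D3/E4 M2 untreated
  -> R4 @ bar 3 tick 0 v(0, 2): G3/F4 m7 untreated
  -> R7 @ bar 4 tick 0 v(1,): B3->F4 leap 6st
  -> R2 @ bar 5 tick 0 v(1, 2): F4/A4 M3 -> F3/C4 P5 similar
  -> R4 @ bar 5 tick 0 v(0, 2): D3/C4 m7 untreated
  -> R2 @ bar 6 tick 0 v(1, 2): F3/C4 P5 -> G3/G4 P8 similar
  -> R2 @ bar 7 tick 0 v(1, 2): G3/G4 P8 -> D4/A4 P5 similar
  -> R1 @ bar 8 tick 0 v(1, 2): D4/A4 P5 -> E4/B4 P5 similar

(1, 0, R4, (0, 2))
(3, 0, R4, (0, 2))
(4, 0, R7, (1,))
(5, 0, R2, (1, 2))
(5, 0, R4, (0, 2))
(6, 0, R2, (1, 2))
(7, 0, R2, (1, 2))
(8, 0, R1, (1, 2))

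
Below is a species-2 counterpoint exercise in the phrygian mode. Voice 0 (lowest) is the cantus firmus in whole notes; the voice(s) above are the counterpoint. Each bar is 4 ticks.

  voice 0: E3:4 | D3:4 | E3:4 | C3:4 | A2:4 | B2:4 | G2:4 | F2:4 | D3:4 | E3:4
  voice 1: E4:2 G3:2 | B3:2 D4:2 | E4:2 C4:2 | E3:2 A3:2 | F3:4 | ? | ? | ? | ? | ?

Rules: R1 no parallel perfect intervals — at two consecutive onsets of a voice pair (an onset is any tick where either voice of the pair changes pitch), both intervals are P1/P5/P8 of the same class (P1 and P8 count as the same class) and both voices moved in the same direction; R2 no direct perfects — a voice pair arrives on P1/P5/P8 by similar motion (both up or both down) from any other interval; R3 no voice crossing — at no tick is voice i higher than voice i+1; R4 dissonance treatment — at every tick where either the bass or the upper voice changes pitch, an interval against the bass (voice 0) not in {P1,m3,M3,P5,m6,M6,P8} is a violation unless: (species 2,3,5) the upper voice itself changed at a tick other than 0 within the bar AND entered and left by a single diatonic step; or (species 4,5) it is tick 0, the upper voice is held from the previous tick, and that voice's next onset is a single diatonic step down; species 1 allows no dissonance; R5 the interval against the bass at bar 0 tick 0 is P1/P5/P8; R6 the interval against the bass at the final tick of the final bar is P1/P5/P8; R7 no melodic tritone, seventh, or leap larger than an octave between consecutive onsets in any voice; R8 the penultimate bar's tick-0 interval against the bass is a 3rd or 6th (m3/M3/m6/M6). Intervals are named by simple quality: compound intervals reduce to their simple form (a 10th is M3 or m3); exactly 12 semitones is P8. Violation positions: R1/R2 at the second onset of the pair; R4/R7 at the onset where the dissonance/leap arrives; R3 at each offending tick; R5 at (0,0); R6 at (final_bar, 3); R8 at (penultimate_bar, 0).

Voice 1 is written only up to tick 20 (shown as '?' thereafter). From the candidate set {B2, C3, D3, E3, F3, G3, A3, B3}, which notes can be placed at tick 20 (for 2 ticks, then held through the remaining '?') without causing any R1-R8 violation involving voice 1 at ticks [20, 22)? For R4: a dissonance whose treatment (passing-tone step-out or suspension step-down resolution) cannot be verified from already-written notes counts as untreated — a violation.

B2: violates R7
C3: violates R4
D3: legal
E3: violates R4
F3: violates R4
G3: legal
A3: violates R4
B3: violates R2,R7

{D3, G3}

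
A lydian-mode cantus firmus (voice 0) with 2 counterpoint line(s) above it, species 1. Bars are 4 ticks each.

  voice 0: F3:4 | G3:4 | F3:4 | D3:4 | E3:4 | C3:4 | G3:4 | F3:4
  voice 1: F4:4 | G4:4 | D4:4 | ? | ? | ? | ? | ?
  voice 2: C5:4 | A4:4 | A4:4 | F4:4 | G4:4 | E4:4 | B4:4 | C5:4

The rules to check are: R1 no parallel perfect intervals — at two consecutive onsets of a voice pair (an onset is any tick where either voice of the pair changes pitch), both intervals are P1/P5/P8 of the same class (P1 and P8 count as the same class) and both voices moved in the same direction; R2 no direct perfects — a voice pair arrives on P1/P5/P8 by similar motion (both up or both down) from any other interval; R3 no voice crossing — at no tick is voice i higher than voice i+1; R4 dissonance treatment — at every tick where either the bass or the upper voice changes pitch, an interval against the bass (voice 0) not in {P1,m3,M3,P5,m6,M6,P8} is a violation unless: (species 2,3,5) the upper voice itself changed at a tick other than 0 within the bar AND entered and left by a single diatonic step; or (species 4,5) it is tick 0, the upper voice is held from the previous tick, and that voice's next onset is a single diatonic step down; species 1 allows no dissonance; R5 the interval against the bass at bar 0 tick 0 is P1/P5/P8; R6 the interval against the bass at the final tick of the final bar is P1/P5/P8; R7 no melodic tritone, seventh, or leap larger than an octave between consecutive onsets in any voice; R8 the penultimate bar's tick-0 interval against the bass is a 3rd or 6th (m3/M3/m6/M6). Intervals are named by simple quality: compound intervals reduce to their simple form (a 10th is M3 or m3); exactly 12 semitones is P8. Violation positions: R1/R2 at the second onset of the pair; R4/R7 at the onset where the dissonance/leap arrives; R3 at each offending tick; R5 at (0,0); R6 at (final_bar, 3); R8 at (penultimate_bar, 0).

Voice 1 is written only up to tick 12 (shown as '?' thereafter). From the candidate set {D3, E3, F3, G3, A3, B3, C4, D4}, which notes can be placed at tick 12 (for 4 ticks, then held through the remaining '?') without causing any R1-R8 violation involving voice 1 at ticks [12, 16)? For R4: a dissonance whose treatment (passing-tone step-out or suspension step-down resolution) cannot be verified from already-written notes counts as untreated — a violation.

{B3, D4}

D3: violates R2
E3: violates R4,R7
F3: violates R2
G3: violates R4
A3: violates R2
B3: legal
C4: violates R4
D4: legal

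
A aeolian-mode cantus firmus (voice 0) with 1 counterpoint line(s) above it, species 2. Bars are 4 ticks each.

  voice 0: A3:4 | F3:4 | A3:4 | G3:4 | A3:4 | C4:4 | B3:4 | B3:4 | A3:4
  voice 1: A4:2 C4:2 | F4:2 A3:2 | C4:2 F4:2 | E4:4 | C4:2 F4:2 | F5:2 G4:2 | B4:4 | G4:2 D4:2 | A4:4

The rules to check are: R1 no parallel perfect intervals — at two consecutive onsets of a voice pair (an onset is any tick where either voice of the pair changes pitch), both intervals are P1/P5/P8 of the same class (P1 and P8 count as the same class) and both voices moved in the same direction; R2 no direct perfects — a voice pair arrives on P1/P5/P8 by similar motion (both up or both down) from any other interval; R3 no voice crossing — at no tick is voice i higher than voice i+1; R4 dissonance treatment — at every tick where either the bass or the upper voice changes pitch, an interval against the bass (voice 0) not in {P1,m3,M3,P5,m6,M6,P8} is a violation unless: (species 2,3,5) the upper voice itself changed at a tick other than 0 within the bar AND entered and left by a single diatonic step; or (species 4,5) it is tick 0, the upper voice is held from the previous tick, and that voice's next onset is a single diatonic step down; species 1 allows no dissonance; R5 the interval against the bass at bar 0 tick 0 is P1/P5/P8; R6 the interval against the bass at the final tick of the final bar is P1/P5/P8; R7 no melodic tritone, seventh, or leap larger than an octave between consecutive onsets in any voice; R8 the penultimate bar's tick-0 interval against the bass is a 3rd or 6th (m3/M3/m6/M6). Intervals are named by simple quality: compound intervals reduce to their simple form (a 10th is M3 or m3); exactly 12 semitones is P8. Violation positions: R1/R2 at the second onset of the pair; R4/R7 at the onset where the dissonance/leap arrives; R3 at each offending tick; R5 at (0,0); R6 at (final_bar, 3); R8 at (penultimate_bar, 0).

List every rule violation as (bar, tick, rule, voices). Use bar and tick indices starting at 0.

bar 0: v0=A3 v1=A4 downbeat P8
bar 1: v0=F3 v1=F4 downbeat P8
bar 2: v0=A3 v1=C4 downbeat m3
bar 3: v0=G3 v1=E4 downbeat M6
bar 4: v0=A3 v1=C4 downbeat m3
bar 5: v0=C4 v1=F5 downbeat P4
bar 6: v0=B3 v1=B4 downbeat P8
bar 7: v0=B3 v1=G4 downbeat m6
bar 8: v0=A3 v1=A4 downbeat P8
  -> R4 @ bar 5 tick 0 v(0, 1): C4/F5 P4 untreated
  -> R7 @ bar 5 tick 2 v(1,): F5->G4 leap 10st

(5, 0, R4, (0, 1))
(5, 2, R7, (1,))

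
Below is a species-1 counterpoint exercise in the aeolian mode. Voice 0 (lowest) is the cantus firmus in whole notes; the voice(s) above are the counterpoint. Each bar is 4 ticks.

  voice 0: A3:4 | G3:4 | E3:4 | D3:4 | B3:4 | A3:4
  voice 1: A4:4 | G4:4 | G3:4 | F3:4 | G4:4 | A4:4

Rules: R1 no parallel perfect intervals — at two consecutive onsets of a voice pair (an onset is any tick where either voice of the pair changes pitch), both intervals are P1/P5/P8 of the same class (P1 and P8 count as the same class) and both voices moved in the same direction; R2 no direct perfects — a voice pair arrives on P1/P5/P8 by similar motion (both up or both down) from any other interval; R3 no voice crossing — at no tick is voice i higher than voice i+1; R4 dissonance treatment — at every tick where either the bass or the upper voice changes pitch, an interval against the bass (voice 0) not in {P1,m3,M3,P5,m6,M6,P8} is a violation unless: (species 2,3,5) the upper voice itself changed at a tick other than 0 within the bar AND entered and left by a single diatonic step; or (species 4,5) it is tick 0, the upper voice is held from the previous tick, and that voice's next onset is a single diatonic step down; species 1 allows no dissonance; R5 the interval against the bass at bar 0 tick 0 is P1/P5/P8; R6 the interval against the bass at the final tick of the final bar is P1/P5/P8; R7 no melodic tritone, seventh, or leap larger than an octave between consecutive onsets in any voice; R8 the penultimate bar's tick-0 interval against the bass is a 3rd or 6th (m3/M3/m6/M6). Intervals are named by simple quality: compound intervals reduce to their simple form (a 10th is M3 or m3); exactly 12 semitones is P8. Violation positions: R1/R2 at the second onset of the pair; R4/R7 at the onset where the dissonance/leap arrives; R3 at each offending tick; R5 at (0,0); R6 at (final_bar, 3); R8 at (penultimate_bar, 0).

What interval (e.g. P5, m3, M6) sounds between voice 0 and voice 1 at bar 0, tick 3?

voice 0=A3 voice 1=A4 -> P8

P8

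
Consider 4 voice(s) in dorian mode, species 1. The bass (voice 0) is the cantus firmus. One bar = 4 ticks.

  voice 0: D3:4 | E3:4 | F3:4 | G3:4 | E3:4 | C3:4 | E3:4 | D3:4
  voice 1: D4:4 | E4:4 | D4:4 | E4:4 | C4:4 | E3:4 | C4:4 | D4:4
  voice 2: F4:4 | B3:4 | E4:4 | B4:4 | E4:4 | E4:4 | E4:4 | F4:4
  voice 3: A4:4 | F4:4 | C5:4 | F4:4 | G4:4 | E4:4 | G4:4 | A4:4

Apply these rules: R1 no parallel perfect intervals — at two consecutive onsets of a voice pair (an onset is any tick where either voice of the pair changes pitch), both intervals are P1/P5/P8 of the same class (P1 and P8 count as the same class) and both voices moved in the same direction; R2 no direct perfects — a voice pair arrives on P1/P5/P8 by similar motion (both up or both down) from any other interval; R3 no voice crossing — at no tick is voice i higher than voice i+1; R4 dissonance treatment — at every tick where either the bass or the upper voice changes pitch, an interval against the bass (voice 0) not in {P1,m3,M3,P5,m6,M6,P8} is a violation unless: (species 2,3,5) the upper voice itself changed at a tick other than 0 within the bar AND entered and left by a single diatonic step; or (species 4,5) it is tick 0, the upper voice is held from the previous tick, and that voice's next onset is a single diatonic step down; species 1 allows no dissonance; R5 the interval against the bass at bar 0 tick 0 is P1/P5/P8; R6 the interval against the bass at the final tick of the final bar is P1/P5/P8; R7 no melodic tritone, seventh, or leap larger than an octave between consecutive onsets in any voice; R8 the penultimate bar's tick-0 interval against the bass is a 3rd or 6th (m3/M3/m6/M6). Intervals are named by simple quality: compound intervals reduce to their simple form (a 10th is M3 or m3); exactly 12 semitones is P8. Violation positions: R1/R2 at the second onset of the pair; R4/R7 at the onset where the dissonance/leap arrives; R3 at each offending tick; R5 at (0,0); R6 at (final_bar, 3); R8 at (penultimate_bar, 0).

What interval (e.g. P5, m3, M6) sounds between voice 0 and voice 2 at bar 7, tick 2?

voice 0=D3 voice 2=F4 -> m3

m3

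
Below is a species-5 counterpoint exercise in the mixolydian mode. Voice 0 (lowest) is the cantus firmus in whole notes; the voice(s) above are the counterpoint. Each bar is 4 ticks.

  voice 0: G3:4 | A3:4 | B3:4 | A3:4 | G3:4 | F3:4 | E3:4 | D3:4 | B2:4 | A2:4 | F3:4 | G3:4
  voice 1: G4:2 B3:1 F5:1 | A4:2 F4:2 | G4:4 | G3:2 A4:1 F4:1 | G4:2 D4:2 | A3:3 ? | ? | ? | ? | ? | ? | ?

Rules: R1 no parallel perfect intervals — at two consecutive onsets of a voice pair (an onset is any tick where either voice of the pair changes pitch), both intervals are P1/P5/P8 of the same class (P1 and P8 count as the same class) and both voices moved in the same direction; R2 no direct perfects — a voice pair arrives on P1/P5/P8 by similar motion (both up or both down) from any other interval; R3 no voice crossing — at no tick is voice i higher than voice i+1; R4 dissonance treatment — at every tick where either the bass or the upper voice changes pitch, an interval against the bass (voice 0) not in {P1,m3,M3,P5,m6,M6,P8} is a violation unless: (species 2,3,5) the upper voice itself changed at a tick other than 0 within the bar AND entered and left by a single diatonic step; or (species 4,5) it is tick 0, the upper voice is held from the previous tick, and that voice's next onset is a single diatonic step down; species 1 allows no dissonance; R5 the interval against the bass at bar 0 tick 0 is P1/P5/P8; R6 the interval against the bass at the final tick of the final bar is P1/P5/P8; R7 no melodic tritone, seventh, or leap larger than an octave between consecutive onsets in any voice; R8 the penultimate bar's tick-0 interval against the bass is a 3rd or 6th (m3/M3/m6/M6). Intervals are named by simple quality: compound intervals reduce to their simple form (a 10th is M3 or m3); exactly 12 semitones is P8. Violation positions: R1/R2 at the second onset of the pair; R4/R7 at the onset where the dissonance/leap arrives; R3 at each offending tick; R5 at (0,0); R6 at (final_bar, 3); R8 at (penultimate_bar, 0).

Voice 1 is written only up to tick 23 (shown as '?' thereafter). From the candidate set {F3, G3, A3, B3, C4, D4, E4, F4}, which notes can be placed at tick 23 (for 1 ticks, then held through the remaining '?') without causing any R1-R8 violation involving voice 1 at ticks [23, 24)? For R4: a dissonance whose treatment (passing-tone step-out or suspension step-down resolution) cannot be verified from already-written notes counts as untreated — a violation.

F3: legal
G3: violates R4
A3: legal
B3: violates R4
C4: legal
D4: legal
E4: violates R4
F4: legal

{A3, C4, D4, F3, F4}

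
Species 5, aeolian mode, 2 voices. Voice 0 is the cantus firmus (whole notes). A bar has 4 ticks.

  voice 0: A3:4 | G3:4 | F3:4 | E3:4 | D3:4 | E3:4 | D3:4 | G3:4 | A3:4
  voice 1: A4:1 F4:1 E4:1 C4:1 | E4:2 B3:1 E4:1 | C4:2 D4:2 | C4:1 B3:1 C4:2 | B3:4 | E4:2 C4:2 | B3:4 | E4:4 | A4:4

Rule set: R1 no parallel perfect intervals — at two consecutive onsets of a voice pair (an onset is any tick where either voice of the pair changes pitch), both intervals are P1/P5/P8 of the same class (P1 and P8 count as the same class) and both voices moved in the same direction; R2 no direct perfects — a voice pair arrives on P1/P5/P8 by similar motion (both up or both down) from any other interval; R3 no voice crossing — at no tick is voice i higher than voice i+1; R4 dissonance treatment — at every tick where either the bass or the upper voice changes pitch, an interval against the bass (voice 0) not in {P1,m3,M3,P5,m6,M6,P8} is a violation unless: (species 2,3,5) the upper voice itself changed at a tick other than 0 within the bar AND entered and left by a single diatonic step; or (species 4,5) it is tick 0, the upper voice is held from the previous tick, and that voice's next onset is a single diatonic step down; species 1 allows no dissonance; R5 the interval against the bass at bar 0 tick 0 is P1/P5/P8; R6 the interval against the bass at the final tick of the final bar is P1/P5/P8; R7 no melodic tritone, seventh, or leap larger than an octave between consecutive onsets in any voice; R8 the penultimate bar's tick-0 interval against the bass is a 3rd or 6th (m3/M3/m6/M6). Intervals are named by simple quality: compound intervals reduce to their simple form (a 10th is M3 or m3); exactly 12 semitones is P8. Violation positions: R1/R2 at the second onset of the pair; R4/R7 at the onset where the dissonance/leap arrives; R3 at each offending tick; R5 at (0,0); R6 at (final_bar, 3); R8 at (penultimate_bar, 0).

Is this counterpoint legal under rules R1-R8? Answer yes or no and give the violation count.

bar 0: v0=A3 v1=A4 (P8)
bar 1: v0=G3 v1=E4 (M6)
bar 2: v0=F3 v1=C4 (P5)
bar 3: v0=E3 v1=C4 (m6)
bar 4: v0=D3 v1=B3 (M6)
bar 5: v0=E3 v1=E4 (P8)
bar 6: v0=D3 v1=B3 (M6)
bar 7: v0=G3 v1=E4 (M6)
bar 8: v0=A3 v1=A4 (P8)
  R2 @ bar2.0: G3/E4 M6 -> F3/C4 P5 similar
  R2 @ bar5.0: D3/B3 M6 -> E3/E4 P8 similar
  R2 @ bar8.0: G3/E4 M6 -> A3/A4 P8 similar

No (3 violations)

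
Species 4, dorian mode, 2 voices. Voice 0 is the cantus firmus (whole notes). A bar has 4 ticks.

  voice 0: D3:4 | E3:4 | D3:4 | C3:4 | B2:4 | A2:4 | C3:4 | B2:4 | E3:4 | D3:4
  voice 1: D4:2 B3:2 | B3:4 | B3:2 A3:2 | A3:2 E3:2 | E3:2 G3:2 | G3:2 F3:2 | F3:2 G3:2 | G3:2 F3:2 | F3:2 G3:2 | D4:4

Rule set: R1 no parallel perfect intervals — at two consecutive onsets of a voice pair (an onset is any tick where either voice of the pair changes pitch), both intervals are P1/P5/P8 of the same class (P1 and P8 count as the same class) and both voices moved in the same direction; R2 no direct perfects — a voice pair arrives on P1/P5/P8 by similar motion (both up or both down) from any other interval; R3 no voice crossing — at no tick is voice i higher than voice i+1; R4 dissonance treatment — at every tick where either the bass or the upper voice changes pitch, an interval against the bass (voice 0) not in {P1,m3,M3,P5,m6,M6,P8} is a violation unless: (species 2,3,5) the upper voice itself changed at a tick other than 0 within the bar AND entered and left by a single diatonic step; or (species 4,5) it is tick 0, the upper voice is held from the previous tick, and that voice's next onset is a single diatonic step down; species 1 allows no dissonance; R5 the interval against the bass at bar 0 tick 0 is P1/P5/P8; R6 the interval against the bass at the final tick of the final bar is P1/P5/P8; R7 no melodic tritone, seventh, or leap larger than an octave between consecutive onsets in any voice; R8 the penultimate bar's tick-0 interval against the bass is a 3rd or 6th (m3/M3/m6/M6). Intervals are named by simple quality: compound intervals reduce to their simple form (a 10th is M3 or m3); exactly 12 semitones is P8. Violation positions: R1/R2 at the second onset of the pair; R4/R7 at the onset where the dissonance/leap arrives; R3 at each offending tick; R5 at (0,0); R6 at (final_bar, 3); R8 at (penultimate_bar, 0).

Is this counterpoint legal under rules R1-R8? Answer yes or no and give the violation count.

bar 0: v0=D3 v1=D4 (P8)
bar 1: v0=E3 v1=B3 (P5)
bar 2: v0=D3 v1=B3 (M6)
bar 3: v0=C3 v1=A3 (M6)
bar 4: v0=B2 v1=E3 (P4)
bar 5: v0=A2 v1=G3 (m7)
bar 6: v0=C3 v1=F3 (P4)
bar 7: v0=B2 v1=G3 (m6)
bar 8: v0=E3 v1=F3 (m2)
bar 9: v0=D3 v1=D4 (P8)
  R4 @ bar4.0: B2/E3 P4 untreated
  R4 @ bar6.0: C3/F3 P4 untreated
  R4 @ bar7.2: B2/F3 TT untreated
  R4 @ bar8.0: E3/F3 m2 untreated
  R8 @ bar8.0: penult m2 not 3rd/6th

No (5 violations)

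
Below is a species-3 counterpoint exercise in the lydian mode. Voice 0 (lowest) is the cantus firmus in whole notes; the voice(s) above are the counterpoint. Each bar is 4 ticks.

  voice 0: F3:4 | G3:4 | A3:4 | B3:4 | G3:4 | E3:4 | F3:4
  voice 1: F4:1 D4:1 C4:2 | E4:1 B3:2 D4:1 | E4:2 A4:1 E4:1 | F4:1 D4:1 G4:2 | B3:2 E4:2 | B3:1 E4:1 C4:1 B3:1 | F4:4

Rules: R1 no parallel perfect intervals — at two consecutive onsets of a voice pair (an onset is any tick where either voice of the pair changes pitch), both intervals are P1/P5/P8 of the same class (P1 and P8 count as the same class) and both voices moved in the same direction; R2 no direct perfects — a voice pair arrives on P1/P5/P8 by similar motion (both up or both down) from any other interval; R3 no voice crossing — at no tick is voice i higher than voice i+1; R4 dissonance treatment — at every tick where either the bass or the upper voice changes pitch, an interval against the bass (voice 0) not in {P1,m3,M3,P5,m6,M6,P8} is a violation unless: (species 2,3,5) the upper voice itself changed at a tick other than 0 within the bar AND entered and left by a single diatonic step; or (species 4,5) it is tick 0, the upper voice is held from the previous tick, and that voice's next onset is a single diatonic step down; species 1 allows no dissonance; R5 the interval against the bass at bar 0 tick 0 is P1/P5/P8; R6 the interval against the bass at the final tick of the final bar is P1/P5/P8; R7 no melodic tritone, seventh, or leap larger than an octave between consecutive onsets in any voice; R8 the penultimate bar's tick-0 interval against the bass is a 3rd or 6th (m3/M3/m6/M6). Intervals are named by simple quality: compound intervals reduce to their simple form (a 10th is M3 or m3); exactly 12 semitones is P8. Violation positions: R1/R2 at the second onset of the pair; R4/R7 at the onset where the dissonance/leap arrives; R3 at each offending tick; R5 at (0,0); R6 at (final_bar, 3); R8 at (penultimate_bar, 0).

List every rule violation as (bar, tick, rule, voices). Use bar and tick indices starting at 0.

(2, 0, R1, (0, 1))
(3, 0, R4, (0, 1))
(5, 0, R2, (0, 1))
(5, 0, R8, (0, 1))
(6, 0, R2, (0, 1))
(6, 0, R7, (1,))

bar 0: v0=F3 v1=F4 downbeat P8
bar 1: v0=G3 v1=E4 downbeat M6
bar 2: v0=A3 v1=E4 downbeat P5
bar 3: v0=B3 v1=F4 downbeat TT
bar 4: v0=G3 v1=B3 downbeat M3
bar 5: v0=E3 v1=B3 downbeat P5
bar 6: v0=F3 v1=F4 downbeat P8
  -> R1 @ bar 2 tick 0 v(0, 1): G3/D4 P5 -> A3/E4 P5 similar
  -> R4 @ bar 3 tick 0 v(0, 1): B3/F4 TT untreated
  -> R2 @ bar 5 tick 0 v(0, 1): G3/E4 M6 -> E3/B3 P5 similar
  -> R8 @ bar 5 tick 0 v(0, 1): penult P5 not 3rd/6th
  -> R2 @ bar 6 tick 0 v(0, 1): E3/B3 P5 -> F3/F4 P8 similar
  -> R7 @ bar 6 tick 0 v(1,): B3->F4 leap 6st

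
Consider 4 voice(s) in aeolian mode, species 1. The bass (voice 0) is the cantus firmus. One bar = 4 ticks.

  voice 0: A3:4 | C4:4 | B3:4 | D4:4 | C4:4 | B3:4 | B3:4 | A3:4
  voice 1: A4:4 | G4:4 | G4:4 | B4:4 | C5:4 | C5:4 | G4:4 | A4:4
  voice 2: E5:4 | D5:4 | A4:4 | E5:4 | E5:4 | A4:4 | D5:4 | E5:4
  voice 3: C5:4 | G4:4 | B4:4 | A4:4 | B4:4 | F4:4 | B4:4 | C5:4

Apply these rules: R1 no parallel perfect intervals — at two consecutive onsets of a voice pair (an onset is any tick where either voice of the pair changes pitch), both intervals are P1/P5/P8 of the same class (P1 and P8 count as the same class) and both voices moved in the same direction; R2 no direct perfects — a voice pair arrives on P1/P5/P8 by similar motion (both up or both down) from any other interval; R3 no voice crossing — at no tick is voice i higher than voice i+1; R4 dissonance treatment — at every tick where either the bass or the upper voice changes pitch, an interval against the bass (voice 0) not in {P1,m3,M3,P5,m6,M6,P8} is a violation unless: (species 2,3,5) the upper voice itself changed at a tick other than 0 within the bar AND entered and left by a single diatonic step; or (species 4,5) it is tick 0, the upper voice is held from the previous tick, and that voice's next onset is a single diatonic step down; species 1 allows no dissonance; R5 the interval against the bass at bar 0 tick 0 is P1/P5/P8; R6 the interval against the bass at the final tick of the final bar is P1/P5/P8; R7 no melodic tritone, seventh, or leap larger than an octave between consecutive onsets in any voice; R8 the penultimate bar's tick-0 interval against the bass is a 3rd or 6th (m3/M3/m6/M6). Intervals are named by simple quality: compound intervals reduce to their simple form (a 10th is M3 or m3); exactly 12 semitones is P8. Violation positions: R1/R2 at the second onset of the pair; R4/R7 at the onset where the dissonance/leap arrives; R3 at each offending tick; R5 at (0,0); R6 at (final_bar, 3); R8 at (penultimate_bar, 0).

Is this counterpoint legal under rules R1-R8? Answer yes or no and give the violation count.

No (48 violations)

bar 0: v0=A3 v1=A4 v2=E5 v3=C5 (m3)
bar 1: v0=C4 v1=G4 v2=D5 v3=G4 (P5)
bar 2: v0=B3 v1=G4 v2=A4 v3=B4 (P8)
bar 3: v0=D4 v1=B4 v2=E5 v3=A4 (P5)
bar 4: v0=C4 v1=C5 v2=E5 v3=B4 (M7)
bar 5: v0=B3 v1=C5 v2=A4 v3=F4 (TT)
bar 6: v0=B3 v1=G4 v2=D5 v3=B4 (P8)
bar 7: v0=A3 v1=A4 v2=E5 v3=C5 (m3)
  R3 @ bar0.0: E5 above C5
  R5 @ bar0.0: opens on m3
  R3 @ bar0.1: E5 above C5
  R3 @ bar0.2: E5 above C5
  R3 @ bar0.3: E5 above C5
  R1 @ bar1.0: A4/E5 P5 -> G4/D5 P5 similar
  R2 @ bar1.0: A4/C5 m3 -> G4/G4 P1 similar
  R2 @ bar1.0: E5/C5 M3 -> D5/G4 P5 similar
  R3 @ bar1.0: D5 above G4
  R4 @ bar1.0: C4/D5 M2 untreated
  R3 @ bar1.1: D5 above G4
  R3 @ bar1.2: D5 above G4
  R3 @ bar1.3: D5 above G4
  R4 @ bar2.0: B3/A4 m7 untreated
  R3 @ bar3.0: E5 above A4
  R4 @ bar3.0: D4/E5 M2 untreated
  R3 @ bar3.1: E5 above A4
  R3 @ bar3.2: E5 above A4
  R3 @ bar3.3: E5 above A4
  R3 @ bar4.0: E5 above B4
  R4 @ bar4.0: C4/B4 M7 untreated
  R3 @ bar4.1: E5 above B4
  R3 @ bar4.2: E5 above B4
  R3 @ bar4.3: E5 above B4
  R3 @ bar5.0: C5 above A4
  R3 @ bar5.0: A4 above F4
  R4 @ bar5.0: B3/C5 m2 untreated
  R4 @ bar5.0: B3/A4 m7 untreated
  R4 @ bar5.0: B3/F4 TT untreated
  R7 @ bar5.0: B4->F4 leap 6st
  R3 @ bar5.1: C5 above A4
  R3 @ bar5.1: A4 above F4
  R3 @ bar5.2: C5 above A4
  R3 @ bar5.2: A4 above F4
  R3 @ bar5.3: C5 above A4
  R3 @ bar5.3: A4 above F4
  R3 @ bar6.0: D5 above B4
  R7 @ bar6.0: F4->B4 leap 6st
  R8 @ bar6.0: penult P8 not 3rd/6th
  R3 @ bar6.1: D5 above B4
  R3 @ bar6.2: D5 above B4
  R3 @ bar6.3: D5 above B4
  R1 @ bar7.0: G4/D5 P5 -> A4/E5 P5 similar
  R3 @ bar7.0: E5 above C5
  R3 @ bar7.1: E5 above C5
  R3 @ bar7.2: E5 above C5
  R3 @ bar7.3: E5 above C5
  R6 @ bar7.3: closes on m3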